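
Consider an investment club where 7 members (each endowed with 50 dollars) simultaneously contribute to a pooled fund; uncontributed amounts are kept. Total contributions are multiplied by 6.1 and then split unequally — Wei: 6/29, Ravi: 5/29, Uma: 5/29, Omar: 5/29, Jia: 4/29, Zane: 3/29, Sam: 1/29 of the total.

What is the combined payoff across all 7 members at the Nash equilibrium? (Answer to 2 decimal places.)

1370.00 dollars

For player j, contributing a unit is worthwhile iff 6.1 × (j's share) ≥ 1, i.e. iff j's share is at least 0.1639.
Wei, Ravi, Uma and Omar clear that bar, contributing 50 each; the remaining 3 contribute 0. Total contributed: 200.
The pooled fund pays out 6.1 × 200 = 1220.00 in total (split across the unequal shares, but the aggregate is all that matters for the group sum).
The 3 free-riders keep 50 each, adding 150. Group total = 150 + 1220.00 = 1370.00.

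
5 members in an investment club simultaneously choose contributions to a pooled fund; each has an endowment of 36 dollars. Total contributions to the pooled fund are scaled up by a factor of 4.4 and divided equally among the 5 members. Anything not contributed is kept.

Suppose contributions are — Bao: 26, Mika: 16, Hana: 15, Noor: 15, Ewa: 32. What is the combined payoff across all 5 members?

533.60 dollars

Total contributed: 26 + 16 + 15 + 15 + 32 = 104; total kept: 5 × 36 − 104 = 76.
The pooled fund pays out 4.4 × 104 = 457.60 in aggregate.
Group total = 76 + 457.60 = 533.60.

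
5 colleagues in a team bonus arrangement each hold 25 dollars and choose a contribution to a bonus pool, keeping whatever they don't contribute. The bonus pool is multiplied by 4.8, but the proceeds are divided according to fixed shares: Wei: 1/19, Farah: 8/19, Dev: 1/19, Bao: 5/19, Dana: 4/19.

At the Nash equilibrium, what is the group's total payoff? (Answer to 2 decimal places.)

410.00 dollars

Each unit j contributes comes back to j as 4.8 × (j's share), so j prefers to contribute only if that share exceeds 1/4.8 = 0.2083; otherwise keeping the unit dominates.
Farah, Bao and Dana are above the threshold, contributing 25 each; the remaining 2 contribute 0. Total contributed: 75.
The bonus pool pays out 4.8 × 75 = 360.00 in total (split across the unequal shares, but the aggregate is all that matters for the group sum).
The 2 free-riders keep 25 each, adding 50. Group total = 50 + 360.00 = 410.00.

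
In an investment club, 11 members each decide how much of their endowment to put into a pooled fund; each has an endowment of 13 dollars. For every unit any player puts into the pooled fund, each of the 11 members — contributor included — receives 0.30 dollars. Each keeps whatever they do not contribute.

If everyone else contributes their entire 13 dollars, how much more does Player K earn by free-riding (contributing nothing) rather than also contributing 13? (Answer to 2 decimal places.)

9.10 dollars

Switching from a contribution of 13 to 0 lets Player K keep an extra 13 dollars, but lowers the pooled fund by 13, which costs Player K their own share of that drop: 0.30 × 13 = 3.90.
Net gain = 13 − 3.90 = 9.10. The private return per contributed unit (0.30) is below 1, so free-riding is indeed the best response regardless of what the others do.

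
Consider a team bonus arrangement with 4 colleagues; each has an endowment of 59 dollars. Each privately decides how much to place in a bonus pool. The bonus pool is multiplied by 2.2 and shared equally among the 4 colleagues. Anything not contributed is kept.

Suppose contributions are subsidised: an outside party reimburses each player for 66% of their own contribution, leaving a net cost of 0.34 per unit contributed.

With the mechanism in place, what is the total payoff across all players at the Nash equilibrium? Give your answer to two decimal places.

674.96 dollars

The effective private return per unit is now (2.2/4) / 0.34 = 1.6176 > 1, so every player's dominant strategy flips to full contribution.
So the Nash equilibrium is full contribution by all 4; the group earns 4 × (59 × 0.66 + 2.2 × 59) = 674.96.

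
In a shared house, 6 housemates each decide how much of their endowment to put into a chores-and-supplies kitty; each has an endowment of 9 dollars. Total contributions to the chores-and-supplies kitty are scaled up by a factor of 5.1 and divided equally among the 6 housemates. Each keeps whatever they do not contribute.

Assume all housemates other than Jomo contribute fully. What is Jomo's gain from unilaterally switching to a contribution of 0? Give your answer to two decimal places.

Switching from a contribution of 9 to 0 lets Jomo keep an extra 9 dollars, but lowers the chores-and-supplies kitty by 9, which costs Jomo their own share of that drop: 5.1/6 × 9 = 7.65.
Net gain = 9 − 7.65 = 1.35. The private return per contributed unit (0.8500) is below 1, so free-riding is indeed the best response regardless of what the others do.

1.35 dollars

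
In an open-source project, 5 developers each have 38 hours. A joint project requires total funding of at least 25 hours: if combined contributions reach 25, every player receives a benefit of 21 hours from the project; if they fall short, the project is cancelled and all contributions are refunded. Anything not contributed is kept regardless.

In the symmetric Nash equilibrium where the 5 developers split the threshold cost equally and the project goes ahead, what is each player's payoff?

54 hours

Equal share of the threshold: 25/5 = 5.
At this profile no one gains by cutting their contribution: any cut drops the total below 25, the project is cancelled, contributions are refunded, and the deviator ends with 38, which is less than 38 − 5 + 21 = 54. Contributing more than 5 just wastes the excess. So contributing exactly 5 is a best response.
Each player's payoff: 38 − 5 + 21 = 54.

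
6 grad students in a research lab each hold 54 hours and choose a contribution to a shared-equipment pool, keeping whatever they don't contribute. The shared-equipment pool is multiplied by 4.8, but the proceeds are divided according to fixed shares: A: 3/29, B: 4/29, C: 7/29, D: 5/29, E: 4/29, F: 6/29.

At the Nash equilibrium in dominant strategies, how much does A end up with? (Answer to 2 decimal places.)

80.81 hours

Player j's private return per contributed unit is 4.8 × (j's share). Contributing is weakly dominant for j when that share is at least 1/4.8 = 0.2083, and contributing 0 is dominant otherwise.
The only share above 0.2083 is C's 7/29, contributing 54; the remaining 5 contribute 0. Total contributed: 54.
A keeps 54 and receives 4.8 × 54 × 3/29 = 26.81 from the shared-equipment pool, for a payoff of 80.81.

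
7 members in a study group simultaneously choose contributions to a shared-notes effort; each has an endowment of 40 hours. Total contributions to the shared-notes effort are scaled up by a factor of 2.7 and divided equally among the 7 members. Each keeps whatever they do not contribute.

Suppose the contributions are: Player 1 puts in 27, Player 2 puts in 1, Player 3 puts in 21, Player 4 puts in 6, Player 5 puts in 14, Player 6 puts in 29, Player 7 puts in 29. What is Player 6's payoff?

59.99 hours

Total contributed: 27 + 1 + 21 + 6 + 14 + 29 + 29 = 127.
Each receives 2.7 × 127 / 7 = 48.99 from the shared-notes effort.
Player 6 keeps 40 − 29 = 11, so Player 6's payoff is 11 + 48.99 = 59.99.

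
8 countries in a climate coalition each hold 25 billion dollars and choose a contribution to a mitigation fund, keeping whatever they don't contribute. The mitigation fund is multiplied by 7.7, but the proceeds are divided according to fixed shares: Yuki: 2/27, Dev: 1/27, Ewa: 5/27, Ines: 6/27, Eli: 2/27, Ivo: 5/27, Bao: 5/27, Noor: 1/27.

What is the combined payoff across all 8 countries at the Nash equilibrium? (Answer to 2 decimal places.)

Player j's private return per contributed unit is 7.7 × (j's share). Contributing is weakly dominant for j when that share is at least 1/7.7 = 0.1299, and contributing 0 is dominant otherwise.
The shares above 0.1299 belong to Ewa, Ines, Ivo and Bao, contributing 25 each; the remaining 4 contribute 0. Total contributed: 100.
The mitigation fund pays out 7.7 × 100 = 770.00 in total (split across the unequal shares, but the aggregate is all that matters for the group sum).
The 4 free-riders keep 25 each, adding 100. Group total = 100 + 770.00 = 870.00.

870.00 billion dollars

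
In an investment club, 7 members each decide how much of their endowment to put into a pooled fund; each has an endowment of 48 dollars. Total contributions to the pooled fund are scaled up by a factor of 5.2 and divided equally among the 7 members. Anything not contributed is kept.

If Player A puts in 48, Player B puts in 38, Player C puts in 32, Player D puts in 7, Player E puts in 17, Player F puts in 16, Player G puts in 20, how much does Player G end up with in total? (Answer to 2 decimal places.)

160.23 dollars

Total contributed: 48 + 38 + 32 + 7 + 17 + 16 + 20 = 178.
Each receives 5.2 × 178 / 7 = 132.23 from the pooled fund.
Player G keeps 48 − 20 = 28, so Player G's payoff is 28 + 132.23 = 160.23.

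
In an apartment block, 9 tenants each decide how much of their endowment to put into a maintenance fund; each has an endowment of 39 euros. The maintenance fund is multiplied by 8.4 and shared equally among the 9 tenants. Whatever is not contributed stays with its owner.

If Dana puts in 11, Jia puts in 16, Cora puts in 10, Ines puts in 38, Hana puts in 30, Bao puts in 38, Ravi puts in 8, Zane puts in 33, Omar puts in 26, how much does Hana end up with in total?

205.00 euros

Total contributed: 11 + 16 + 10 + 38 + 30 + 38 + 8 + 33 + 26 = 210.
Each receives 8.4 × 210 / 9 = 196.00 from the maintenance fund.
Hana keeps 39 − 30 = 9, so Hana's payoff is 9 + 196.00 = 205.00.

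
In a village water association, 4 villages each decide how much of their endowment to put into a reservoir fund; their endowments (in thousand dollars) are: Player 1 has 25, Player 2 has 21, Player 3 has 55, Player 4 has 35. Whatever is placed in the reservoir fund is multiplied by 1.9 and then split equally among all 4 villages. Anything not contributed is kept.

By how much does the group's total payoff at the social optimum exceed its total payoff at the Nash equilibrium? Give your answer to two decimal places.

122.40 thousand dollars

The private return per contributed unit is 1.9/4 = 0.4750 < 1 for every player regardless of endowment, so the Nash equilibrium is zero contribution and the group total is Σ E_j = 25 + 21 + 55 + 35 = 136.
Each contributed unit returns 1.900 to the group, so the social optimum is full contribution by everyone: group total = 1.900 × 136 = 258.40.
Efficiency loss = (1.900 − 1) × 136 = 122.40.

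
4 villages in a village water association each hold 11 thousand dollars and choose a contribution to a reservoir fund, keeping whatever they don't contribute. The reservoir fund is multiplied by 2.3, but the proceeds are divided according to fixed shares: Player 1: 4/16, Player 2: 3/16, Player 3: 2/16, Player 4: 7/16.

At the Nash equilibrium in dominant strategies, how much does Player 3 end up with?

14.16 thousand dollars

For player j, contributing a unit is worthwhile iff 2.3 × (j's share) ≥ 1, i.e. iff j's share is at least 0.4348.
Only Player 4 (7/16) clears that bar, contributing 11; the remaining 3 contribute 0. Total contributed: 11.
Player 3 keeps 11 and receives 2.3 × 11 × 2/16 = 3.16 from the reservoir fund, for a payoff of 14.16.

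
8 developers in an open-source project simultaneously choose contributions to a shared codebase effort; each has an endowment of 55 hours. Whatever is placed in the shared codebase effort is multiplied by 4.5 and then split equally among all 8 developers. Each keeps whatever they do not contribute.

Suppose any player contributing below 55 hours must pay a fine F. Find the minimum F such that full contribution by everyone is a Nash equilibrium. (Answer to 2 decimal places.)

Given the others contribute fully, the best deviation is to contribute 0 (any partial contribution still incurs the fine and gives up units whose private return 0.5625 is below 1).
Deviating from 55 to 0 saves 55 hours but forfeits the deviator's share of the drop in the shared codebase effort: 4.5/8 × 55 = 30.94.
So the deviation gain is 55 − 30.94 = 24.06, and the fine must be at least 24.06 hours to wipe it out.

24.06 hours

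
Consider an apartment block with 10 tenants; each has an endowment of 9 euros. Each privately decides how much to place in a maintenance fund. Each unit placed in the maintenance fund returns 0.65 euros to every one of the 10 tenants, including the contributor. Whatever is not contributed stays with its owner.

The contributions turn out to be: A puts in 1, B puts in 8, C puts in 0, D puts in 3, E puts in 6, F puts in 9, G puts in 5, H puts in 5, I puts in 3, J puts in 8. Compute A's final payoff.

Total contributed: 1 + 8 + 0 + 3 + 6 + 9 + 5 + 5 + 3 + 8 = 48.
Each receives 0.65 × 48 = 31.20 from the maintenance fund.
A keeps 9 − 1 = 8, so A's payoff is 8 + 31.20 = 39.20.

39.20 euros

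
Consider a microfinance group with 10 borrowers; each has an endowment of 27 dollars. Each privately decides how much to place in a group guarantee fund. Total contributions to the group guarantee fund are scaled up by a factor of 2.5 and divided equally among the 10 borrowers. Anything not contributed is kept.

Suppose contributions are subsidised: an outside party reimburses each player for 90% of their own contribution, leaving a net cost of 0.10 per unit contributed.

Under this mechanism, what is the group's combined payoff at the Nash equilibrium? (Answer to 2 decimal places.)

With the mechanism, a contributed unit returns (2.5/10) / 0.10 = 2.5000 per unit of net cost to the contributor — now above 1 — so contributing fully is weakly dominant for every player.
So the Nash equilibrium is full contribution by all 10; the group earns 10 × (27 × 0.90 + 2.5 × 27) = 918.00.

918.00 dollars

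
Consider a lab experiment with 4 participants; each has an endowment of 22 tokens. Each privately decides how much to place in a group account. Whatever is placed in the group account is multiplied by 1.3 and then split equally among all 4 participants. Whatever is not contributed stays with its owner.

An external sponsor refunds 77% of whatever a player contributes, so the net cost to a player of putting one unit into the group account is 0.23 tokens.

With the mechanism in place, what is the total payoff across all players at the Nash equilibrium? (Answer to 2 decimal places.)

With the mechanism, a contributed unit returns (1.3/4) / 0.23 = 1.4130 per unit of net cost to the contributor — now above 1 — so contributing fully is weakly dominant for every player.
So the Nash equilibrium is full contribution by all 4; the group earns 4 × (22 × 0.77 + 1.3 × 22) = 182.16.

182.16 tokens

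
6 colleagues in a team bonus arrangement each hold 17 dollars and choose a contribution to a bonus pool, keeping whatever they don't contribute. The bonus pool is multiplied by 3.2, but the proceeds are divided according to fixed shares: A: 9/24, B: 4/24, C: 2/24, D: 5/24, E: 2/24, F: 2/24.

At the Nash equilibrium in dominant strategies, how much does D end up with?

For player j, contributing a unit is worthwhile iff 3.2 × (j's share) ≥ 1, i.e. iff j's share is at least 0.3125.
The only share above 0.3125 is A's 9/24, contributing 17; the remaining 5 contribute 0. Total contributed: 17.
D keeps 17 and receives 3.2 × 17 × 5/24 = 11.33 from the bonus pool, for a payoff of 28.33.

28.33 dollars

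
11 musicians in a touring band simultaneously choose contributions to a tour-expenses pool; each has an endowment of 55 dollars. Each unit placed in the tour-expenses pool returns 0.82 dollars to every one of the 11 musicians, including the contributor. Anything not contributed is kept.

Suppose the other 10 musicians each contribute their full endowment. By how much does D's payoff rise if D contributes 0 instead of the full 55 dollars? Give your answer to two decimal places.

Switching from a contribution of 55 to 0 lets D keep an extra 55 dollars, but lowers the tour-expenses pool by 55, which costs D their own share of that drop: 0.82 × 55 = 45.10.
Net gain = 55 − 45.10 = 9.90. The private return per contributed unit (0.82) is below 1, so free-riding is indeed the best response regardless of what the others do.

9.90 dollars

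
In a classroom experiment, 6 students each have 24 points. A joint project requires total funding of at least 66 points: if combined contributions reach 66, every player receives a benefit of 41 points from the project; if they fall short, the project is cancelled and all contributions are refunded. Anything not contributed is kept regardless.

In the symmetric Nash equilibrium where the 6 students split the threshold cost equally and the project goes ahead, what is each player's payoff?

54 points

Equal share of the threshold: 66/6 = 11.
At this profile no one gains by cutting their contribution: any cut drops the total below 66, the project is cancelled, contributions are refunded, and the deviator ends with 24, which is less than 24 − 11 + 41 = 54. Contributing more than 11 just wastes the excess. So contributing exactly 11 is a best response.
Each player's payoff: 24 − 11 + 41 = 54.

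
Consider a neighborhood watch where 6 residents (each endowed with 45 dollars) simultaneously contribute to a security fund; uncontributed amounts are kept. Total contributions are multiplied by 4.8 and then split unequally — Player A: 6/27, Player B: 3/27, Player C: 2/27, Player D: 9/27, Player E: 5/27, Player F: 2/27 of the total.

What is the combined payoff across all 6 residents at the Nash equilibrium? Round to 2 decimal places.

612.00 dollars

Player j's private return per contributed unit is 4.8 × (j's share). Contributing is weakly dominant for j when that share is at least 1/4.8 = 0.2083, and contributing 0 is dominant otherwise.
The shares above 0.2083 belong to Player A and Player D, contributing 45 each; the remaining 4 contribute 0. Total contributed: 90.
The security fund pays out 4.8 × 90 = 432.00 in total (split across the unequal shares, but the aggregate is all that matters for the group sum).
The 4 free-riders keep 45 each, adding 180. Group total = 180 + 432.00 = 612.00.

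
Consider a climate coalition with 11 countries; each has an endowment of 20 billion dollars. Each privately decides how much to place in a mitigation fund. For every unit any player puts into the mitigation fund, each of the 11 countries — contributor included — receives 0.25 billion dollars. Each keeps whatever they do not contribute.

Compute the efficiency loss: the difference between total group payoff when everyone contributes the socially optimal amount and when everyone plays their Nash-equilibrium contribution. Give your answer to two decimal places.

The private return per contributed unit is 0.25 < 1, so contributing 0 is dominant for every player. At the Nash equilibrium everyone keeps their 20, and the group total is 11 × 20 = 220.
Each contributed unit returns 2.750 to the group as a whole (0.25 to each of 11 players), which exceeds 1, so the social optimum is full contribution: group total = 2.750 × 220 = 605.00.
Efficiency loss = 605.00 − 220 = 385.00.

385.00 billion dollars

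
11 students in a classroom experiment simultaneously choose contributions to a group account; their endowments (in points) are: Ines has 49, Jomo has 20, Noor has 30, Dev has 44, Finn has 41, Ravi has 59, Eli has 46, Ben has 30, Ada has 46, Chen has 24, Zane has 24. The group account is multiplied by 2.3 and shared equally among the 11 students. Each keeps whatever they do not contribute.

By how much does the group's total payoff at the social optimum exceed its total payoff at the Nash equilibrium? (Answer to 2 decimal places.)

The private return per contributed unit is 2.3/11 = 0.2091 < 1 for every player regardless of endowment, so the Nash equilibrium is zero contribution and the group total is Σ E_j = 49 + 20 + 30 + 44 + 41 + 59 + 46 + 30 + 46 + 24 + 24 = 413.
Each contributed unit returns 2.300 to the group, so the social optimum is full contribution by everyone: group total = 2.300 × 413 = 949.90.
Efficiency loss = (2.300 − 1) × 413 = 536.90.

536.90 points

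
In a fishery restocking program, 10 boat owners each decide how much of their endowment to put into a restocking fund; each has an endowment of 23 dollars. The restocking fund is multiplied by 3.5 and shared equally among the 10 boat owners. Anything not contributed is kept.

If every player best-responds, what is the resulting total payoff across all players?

230.00 dollars

Each contributed unit returns 3.5/10 = 0.3500 to its contributor — below 1 — so contributing 0 is dominant for every player. At the Nash equilibrium everyone keeps their 23, and the group total is 10 × 23 = 230.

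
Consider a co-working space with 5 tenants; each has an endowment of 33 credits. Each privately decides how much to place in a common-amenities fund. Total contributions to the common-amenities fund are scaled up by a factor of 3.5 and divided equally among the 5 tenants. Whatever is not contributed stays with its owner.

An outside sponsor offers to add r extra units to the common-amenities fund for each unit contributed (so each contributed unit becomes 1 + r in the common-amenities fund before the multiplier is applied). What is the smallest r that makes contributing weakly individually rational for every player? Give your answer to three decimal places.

0.429

With matching at rate r, one contributed unit becomes (1 + r) in the common-amenities fund and returns 3.5 × (1 + r) / 5 to the contributor.
Setting this equal to 1: 1 + r = 5/3.5 = 1.4286.
So the minimum matching rate is r = 1.4286 − 1 = 0.429.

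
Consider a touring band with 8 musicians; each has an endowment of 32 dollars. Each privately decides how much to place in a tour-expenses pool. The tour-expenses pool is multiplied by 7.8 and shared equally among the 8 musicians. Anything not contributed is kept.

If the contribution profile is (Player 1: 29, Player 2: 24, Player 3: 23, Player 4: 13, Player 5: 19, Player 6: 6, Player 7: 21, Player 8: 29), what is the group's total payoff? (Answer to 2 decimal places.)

1371.20 dollars

Total contributed: 29 + 24 + 23 + 13 + 19 + 6 + 21 + 29 = 164; total kept: 8 × 32 − 164 = 92.
The tour-expenses pool pays out 7.8 × 164 = 1279.20 in aggregate.
Group total = 92 + 1279.20 = 1371.20.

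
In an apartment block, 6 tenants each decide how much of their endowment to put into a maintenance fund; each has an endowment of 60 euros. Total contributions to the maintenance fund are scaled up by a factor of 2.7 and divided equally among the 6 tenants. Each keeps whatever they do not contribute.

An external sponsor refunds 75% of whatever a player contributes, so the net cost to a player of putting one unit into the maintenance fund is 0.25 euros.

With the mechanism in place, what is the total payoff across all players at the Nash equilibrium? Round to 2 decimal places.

The effective private return per unit is now (2.7/6) / 0.25 = 1.8000 > 1, so every player's dominant strategy flips to full contribution.
At the Nash equilibrium everyone contributes 60. Group total payoff = 6 × (60 × 0.75 + 2.7 × 60) = 1242.00.

1242.00 euros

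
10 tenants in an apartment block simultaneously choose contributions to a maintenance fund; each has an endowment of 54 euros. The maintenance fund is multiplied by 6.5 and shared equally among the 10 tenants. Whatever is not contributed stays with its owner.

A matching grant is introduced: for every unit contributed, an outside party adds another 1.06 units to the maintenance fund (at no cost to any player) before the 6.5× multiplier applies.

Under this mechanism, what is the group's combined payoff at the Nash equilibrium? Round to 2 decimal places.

With the mechanism, a contributed unit returns 6.5 × 2.06 / 10 = 1.3390 per unit of net cost to the contributor — now above 1 — so contributing fully is weakly dominant for every player.
So the Nash equilibrium is full contribution by all 10; the group earns 6.5 × 2.06 × 540 = 7230.60.

7230.60 euros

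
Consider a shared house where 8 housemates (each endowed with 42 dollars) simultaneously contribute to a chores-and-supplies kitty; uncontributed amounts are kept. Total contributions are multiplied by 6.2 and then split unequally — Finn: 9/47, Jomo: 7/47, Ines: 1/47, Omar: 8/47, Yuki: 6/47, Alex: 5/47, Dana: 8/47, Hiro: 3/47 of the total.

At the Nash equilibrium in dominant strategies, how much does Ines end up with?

58.62 dollars

Each unit j contributes comes back to j as 6.2 × (j's share), so j prefers to contribute only if that share exceeds 1/6.2 = 0.1613; otherwise keeping the unit dominates.
The shares above 0.1613 belong to Finn, Omar and Dana, contributing 42 each; the remaining 5 contribute 0. Total contributed: 126.
Ines keeps 42 and receives 6.2 × 126 × 1/47 = 16.62 from the chores-and-supplies kitty, for a payoff of 58.62.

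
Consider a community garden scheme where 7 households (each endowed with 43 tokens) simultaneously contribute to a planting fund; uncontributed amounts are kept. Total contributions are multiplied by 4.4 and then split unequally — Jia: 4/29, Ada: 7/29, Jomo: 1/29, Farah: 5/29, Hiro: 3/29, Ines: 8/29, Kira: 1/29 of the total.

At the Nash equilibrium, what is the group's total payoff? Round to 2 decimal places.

Each unit j contributes comes back to j as 4.4 × (j's share), so j prefers to contribute only if that share exceeds 1/4.4 = 0.2273; otherwise keeping the unit dominates.
Ada and Ines clear that bar, contributing 43 each; the remaining 5 contribute 0. Total contributed: 86.
The planting fund pays out 4.4 × 86 = 378.40 in total (split across the unequal shares, but the aggregate is all that matters for the group sum).
The 5 free-riders keep 43 each, adding 215. Group total = 215 + 378.40 = 593.40.

593.40 tokens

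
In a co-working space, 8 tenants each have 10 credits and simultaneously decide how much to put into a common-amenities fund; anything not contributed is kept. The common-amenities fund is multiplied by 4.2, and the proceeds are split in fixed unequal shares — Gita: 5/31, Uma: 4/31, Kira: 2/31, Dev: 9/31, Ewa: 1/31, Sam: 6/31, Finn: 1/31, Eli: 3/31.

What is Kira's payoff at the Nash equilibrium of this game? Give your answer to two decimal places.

A player with share s gets back 4.2·s per unit contributed, so full contribution is dominant for anyone with s > 1/4.2 = 0.2381 and zero contribution is dominant for anyone below.
The only share above 0.2381 is Dev's 9/31, contributing 10; the remaining 7 contribute 0. Total contributed: 10.
Kira keeps 10 and receives 4.2 × 10 × 2/31 = 2.71 from the common-amenities fund, for a payoff of 12.71.

12.71 credits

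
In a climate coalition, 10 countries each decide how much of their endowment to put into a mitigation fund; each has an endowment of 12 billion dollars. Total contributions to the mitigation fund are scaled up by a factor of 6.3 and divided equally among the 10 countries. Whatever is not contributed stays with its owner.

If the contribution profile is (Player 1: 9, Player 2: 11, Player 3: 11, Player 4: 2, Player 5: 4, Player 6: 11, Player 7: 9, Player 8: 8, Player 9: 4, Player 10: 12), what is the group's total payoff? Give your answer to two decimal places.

Total contributed: 9 + 11 + 11 + 2 + 4 + 11 + 9 + 8 + 4 + 12 = 81; total kept: 10 × 12 − 81 = 39.
The mitigation fund pays out 6.3 × 81 = 510.30 in aggregate.
Group total = 39 + 510.30 = 549.30.

549.30 billion dollars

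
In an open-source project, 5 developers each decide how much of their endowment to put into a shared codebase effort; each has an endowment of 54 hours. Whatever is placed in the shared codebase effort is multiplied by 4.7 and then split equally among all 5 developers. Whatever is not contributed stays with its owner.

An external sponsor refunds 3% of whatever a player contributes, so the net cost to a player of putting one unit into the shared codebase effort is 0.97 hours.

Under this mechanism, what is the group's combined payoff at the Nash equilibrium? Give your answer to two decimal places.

Even with the mechanism, each unit contributed returns only (4.7/5) / 0.97 = 0.9691 per unit of net cost, so contributing nothing is still dominant.
At the Nash equilibrium no one contributes; group total payoff = 5 × 54 = 270.

270.00 hours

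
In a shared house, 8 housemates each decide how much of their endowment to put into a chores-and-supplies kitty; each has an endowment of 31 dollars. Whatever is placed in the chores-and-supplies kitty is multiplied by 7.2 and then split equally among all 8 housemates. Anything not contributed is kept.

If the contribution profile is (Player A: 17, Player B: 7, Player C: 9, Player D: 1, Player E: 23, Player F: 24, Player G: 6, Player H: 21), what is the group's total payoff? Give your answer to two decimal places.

917.60 dollars

Total contributed: 17 + 7 + 9 + 1 + 23 + 24 + 6 + 21 = 108; total kept: 8 × 31 − 108 = 140.
The chores-and-supplies kitty pays out 7.2 × 108 = 777.60 in aggregate.
Group total = 140 + 777.60 = 917.60.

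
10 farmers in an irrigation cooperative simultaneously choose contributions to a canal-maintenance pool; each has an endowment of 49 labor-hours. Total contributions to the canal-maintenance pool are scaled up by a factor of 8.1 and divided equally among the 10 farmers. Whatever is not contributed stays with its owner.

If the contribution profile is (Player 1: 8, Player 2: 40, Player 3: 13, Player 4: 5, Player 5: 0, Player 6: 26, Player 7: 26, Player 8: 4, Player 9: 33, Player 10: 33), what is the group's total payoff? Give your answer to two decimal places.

Total contributed: 8 + 40 + 13 + 5 + 0 + 26 + 26 + 4 + 33 + 33 = 188; total kept: 10 × 49 − 188 = 302.
The canal-maintenance pool pays out 8.1 × 188 = 1522.80 in aggregate.
Group total = 302 + 1522.80 = 1824.80.

1824.80 labor-hours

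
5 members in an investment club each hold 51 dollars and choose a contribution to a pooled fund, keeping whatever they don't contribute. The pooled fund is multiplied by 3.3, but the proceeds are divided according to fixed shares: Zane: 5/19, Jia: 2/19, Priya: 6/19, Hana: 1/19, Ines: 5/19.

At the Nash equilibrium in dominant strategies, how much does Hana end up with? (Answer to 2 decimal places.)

Each unit j contributes comes back to j as 3.3 × (j's share), so j prefers to contribute only if that share exceeds 1/3.3 = 0.3030; otherwise keeping the unit dominates.
Only Priya (6/19) clears that bar, contributing 51; the remaining 4 contribute 0. Total contributed: 51.
Hana keeps 51 and receives 3.3 × 51 × 1/19 = 8.86 from the pooled fund, for a payoff of 59.86.

59.86 dollars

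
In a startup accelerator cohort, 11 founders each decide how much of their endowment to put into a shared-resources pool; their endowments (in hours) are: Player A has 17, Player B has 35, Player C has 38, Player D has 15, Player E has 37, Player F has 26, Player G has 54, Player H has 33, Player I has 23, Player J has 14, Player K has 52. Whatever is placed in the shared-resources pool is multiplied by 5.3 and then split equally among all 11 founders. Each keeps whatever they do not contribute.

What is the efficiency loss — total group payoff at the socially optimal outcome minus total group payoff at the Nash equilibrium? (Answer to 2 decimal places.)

The private return per contributed unit is 5.3/11 = 0.4818 < 1 for every player regardless of endowment, so the Nash equilibrium is zero contribution and the group total is Σ E_j = 17 + 35 + 38 + 15 + 37 + 26 + 54 + 33 + 23 + 14 + 52 = 344.
Each contributed unit returns 5.300 to the group, so the social optimum is full contribution by everyone: group total = 5.300 × 344 = 1823.20.
Efficiency loss = (5.300 − 1) × 344 = 1479.20.

1479.20 hours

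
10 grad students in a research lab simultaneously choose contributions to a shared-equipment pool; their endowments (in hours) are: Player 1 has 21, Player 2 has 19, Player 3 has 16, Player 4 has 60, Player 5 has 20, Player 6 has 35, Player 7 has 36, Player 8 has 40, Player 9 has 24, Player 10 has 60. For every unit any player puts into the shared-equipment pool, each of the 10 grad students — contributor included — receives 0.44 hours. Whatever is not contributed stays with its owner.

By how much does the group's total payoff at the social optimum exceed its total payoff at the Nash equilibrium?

The private return per contributed unit is 0.44 < 1 for everyone, so the Nash equilibrium is zero contribution and the group total is Σ E_j = 21 + 19 + 16 + 60 + 20 + 35 + 36 + 40 + 24 + 60 = 331.
Each contributed unit returns 4.400 to the group, so the social optimum is full contribution by everyone: group total = 4.400 × 331 = 1456.40.
Efficiency loss = (4.400 − 1) × 331 = 1125.40.

1125.40 hours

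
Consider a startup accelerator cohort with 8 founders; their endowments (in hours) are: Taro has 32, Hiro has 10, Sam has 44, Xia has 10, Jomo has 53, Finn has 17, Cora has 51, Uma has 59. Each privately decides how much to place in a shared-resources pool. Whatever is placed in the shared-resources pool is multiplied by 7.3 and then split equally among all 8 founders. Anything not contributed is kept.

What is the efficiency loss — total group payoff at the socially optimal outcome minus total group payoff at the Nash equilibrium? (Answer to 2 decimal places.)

1738.80 hours

The private return per contributed unit is 7.3/8 = 0.9125 < 1 for every player regardless of endowment, so the Nash equilibrium is zero contribution and the group total is Σ E_j = 32 + 10 + 44 + 10 + 53 + 17 + 51 + 59 = 276.
Each contributed unit returns 7.300 to the group, so the social optimum is full contribution by everyone: group total = 7.300 × 276 = 2014.80.
Efficiency loss = (7.300 − 1) × 276 = 1738.80.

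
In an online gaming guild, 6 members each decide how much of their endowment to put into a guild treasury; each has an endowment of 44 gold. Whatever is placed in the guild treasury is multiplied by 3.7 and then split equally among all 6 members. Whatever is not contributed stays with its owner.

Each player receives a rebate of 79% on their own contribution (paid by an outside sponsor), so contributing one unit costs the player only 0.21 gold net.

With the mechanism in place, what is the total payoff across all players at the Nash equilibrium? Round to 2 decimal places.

With the mechanism, a contributed unit returns (3.7/6) / 0.21 = 2.9365 per unit of net cost to the contributor — now above 1 — so contributing fully is weakly dominant for every player.
At the Nash equilibrium everyone contributes 44. Group total payoff = 6 × (44 × 0.79 + 3.7 × 44) = 1185.36.

1185.36 gold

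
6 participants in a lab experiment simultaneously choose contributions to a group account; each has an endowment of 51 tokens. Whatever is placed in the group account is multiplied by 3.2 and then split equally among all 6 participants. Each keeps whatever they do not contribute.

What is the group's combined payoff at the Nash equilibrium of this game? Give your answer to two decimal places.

306.00 tokens

Each contributed unit returns 3.2/6 = 0.5333 to its contributor — below 1 — so contributing 0 is dominant for every player. At the Nash equilibrium everyone keeps their 51, and the group total is 6 × 51 = 306.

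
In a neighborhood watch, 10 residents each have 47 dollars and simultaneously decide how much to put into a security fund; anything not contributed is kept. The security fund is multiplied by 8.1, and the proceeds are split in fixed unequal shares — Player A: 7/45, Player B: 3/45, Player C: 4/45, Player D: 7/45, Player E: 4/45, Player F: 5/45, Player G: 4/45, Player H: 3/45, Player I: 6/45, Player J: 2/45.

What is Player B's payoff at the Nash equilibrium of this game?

123.14 dollars

For player j, contributing a unit is worthwhile iff 8.1 × (j's share) ≥ 1, i.e. iff j's share is at least 0.1235.
The shares above 0.1235 belong to Player A, Player D and Player I, contributing 47 each; the remaining 7 contribute 0. Total contributed: 141.
Player B keeps 47 and receives 8.1 × 141 × 3/45 = 76.14 from the security fund, for a payoff of 123.14.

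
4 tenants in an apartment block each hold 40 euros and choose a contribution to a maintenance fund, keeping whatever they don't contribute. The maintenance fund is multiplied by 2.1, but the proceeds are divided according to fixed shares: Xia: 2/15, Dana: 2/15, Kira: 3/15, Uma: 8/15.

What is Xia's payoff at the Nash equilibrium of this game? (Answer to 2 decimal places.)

51.20 euros

A player with share s gets back 2.1·s per unit contributed, so full contribution is dominant for anyone with s > 1/2.1 = 0.4762 and zero contribution is dominant for anyone below.
Uma alone (share 8/15) is above the threshold, contributing 40; the remaining 3 contribute 0. Total contributed: 40.
Xia keeps 40 and receives 2.1 × 40 × 2/15 = 11.20 from the maintenance fund, for a payoff of 51.20.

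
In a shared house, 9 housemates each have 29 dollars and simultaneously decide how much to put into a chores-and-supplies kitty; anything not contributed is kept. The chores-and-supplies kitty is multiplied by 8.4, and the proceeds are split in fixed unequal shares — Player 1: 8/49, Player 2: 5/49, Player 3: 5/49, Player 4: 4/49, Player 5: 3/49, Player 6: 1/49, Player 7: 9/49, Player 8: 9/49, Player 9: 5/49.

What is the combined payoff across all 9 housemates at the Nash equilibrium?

Each unit j contributes comes back to j as 8.4 × (j's share), so j prefers to contribute only if that share exceeds 1/8.4 = 0.1190; otherwise keeping the unit dominates.
Player 1, Player 7 and Player 8 clear that bar, contributing 29 each; the remaining 6 contribute 0. Total contributed: 87.
The chores-and-supplies kitty pays out 8.4 × 87 = 730.80 in total (split across the unequal shares, but the aggregate is all that matters for the group sum).
The 6 free-riders keep 29 each, adding 174. Group total = 174 + 730.80 = 904.80.

904.80 dollars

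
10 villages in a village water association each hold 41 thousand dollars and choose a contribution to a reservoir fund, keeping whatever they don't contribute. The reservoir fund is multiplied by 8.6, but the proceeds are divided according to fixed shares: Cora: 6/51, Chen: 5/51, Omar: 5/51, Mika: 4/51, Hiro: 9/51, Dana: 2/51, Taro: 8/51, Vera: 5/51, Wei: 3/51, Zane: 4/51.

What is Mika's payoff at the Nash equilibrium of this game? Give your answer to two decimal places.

Player j's private return per contributed unit is 8.6 × (j's share). Contributing is weakly dominant for j when that share is at least 1/8.6 = 0.1163, and contributing 0 is dominant otherwise.
Cora, Hiro and Taro clear that bar, contributing 41 each; the remaining 7 contribute 0. Total contributed: 123.
Mika keeps 41 and receives 8.6 × 123 × 4/51 = 82.96 from the reservoir fund, for a payoff of 123.96.

123.96 thousand dollars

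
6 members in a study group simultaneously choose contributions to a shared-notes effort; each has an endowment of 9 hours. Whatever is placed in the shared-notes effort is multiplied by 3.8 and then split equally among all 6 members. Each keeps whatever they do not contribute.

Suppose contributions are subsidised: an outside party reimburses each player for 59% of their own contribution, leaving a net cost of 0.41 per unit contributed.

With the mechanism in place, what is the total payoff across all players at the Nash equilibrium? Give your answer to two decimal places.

Under the mechanism each unit contributed yields (3.8/6) / 0.41 = 1.5447 back to its contributor per unit of net cost, which exceeds 1, making full contribution the dominant choice for everyone.
At the Nash equilibrium everyone contributes 9. Group total payoff = 6 × (9 × 0.59 + 3.8 × 9) = 237.06.

237.06 hours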